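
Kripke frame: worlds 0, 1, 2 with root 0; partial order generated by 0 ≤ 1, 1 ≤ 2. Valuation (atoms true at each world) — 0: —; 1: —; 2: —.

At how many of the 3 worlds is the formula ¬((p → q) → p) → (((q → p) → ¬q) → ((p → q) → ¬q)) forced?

0: forces it.
1: forces it.
2: forces it.
Worlds forcing the formula: {0, 1, 2}.

3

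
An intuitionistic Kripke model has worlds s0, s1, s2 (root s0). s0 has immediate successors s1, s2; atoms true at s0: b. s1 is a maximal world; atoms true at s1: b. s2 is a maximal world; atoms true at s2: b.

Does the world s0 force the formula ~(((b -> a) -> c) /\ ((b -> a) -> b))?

No

s0 ||-/- ~(((b -> a) -> c) /\ ((b -> a) -> b)) since s0 is accessible from s0 and s0 ||- ((b -> a) -> c) /\ ((b -> a) -> b).
s0 ||- ((b -> a) -> c) /\ ((b -> a) -> b) since s0 forces both conjuncts.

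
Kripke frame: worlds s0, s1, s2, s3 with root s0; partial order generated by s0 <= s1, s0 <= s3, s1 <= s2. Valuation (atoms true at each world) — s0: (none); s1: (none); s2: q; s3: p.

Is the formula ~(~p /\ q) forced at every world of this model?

No

Not every world: s0 ||-/- ~(~p /\ q).
s0 ||-/- ~(~p /\ q) since s2 is accessible from s0 and s2 ||- ~p /\ q.
s2 ||- ~p /\ q since s2 forces both conjuncts.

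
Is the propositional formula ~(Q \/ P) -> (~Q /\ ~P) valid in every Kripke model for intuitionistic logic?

This is a constructively valid De Morgan direction (negated disjunction to conjunction of negations), which is intuitionistically derivable.
From ~(Q \/ P): if Q held then Q \/ P would, contradiction — so ~Q; similarly ~P.

Yes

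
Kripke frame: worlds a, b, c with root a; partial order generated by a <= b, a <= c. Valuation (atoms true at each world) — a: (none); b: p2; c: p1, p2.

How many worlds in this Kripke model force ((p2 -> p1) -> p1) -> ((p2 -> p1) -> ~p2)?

a: does not force it — a ||-/- ((p2 -> p1) -> p1) -> ((p2 -> p1) -> ~p2): already at a itself, a ||- (p2 -> p1) -> p1 but a ||-/- (p2 -> p1) -> ~p2.
b: forces it.
c: does not force it — c ||-/- ((p2 -> p1) -> p1) -> ((p2 -> p1) -> ~p2): already at c itself, c ||- (p2 -> p1) -> p1 but c ||-/- (p2 -> p1) -> ~p2.
Worlds forcing the formula: {b}.

1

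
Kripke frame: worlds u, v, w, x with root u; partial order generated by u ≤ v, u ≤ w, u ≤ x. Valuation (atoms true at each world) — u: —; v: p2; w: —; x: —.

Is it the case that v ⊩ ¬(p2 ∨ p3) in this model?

v ⊮ ¬(p2 ∨ p3) since v is accessible from v and v ⊩ p2 ∨ p3.
v ⊩ p2 ∨ p3 via the disjunct p2.

No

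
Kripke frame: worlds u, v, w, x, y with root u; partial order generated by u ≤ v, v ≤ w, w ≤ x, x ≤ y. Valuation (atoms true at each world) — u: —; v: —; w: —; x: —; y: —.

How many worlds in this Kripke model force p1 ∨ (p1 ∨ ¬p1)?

u: forces it.
v: forces it.
w: forces it.
x: forces it.
y: forces it.
Worlds forcing the formula: {u, v, w, x, y}.

5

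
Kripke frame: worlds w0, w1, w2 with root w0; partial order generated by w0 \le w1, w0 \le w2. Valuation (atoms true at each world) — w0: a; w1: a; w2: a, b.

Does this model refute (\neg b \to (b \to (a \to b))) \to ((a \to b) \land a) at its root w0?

Yes

w0 \nVdash (\neg b \to (b \to (a \to b))) \to ((a \to b) \land a): already at w0 itself, w0 \Vdash \neg b \to (b \to (a \to b)) but w0 \nVdash (a \to b) \land a.
w0 \nVdash (a \to b) \land a since w0 fails a \to b.
So the root w0 does not force (\neg b \to (b \to (a \to b))) \to ((a \to b) \land a); the model is a countermodel.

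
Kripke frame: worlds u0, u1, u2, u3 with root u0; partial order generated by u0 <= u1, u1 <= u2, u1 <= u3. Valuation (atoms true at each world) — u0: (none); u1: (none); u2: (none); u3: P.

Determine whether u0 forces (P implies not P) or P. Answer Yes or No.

No

u0 does not force (P implies not P) or P: neither disjunct is forced at u0.
u0 does not force P implies not P: at the accessible world u3, u3 forces P but u3 does not force not P.
u3 does not force not P since u3 is accessible from u3 and u3 forces P.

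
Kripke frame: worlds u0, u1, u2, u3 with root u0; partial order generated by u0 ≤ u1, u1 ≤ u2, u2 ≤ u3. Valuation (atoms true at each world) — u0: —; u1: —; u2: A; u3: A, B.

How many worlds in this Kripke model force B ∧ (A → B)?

1

u0: does not force it — u0 ⊮ B ∧ (A → B) since u0 fails B.
u1: does not force it.
u2: does not force it.
u3: forces it.
Worlds forcing the formula: {u3}.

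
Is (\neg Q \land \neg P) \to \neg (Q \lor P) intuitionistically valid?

This is a constructively valid De Morgan direction (conjunction of negations to negated disjunction), which is intuitionistically derivable.
If both \neg Q and \neg P hold at a world, no accessible world forces Q or forces P, so none forces Q \lor P.

Yes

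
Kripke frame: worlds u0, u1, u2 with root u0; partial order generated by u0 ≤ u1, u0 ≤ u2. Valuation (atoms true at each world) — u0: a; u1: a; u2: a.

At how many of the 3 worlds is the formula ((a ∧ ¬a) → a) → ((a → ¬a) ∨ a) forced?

3

u0: forces it.
u1: forces it.
u2: forces it.
Worlds forcing the formula: {u0, u1, u2}.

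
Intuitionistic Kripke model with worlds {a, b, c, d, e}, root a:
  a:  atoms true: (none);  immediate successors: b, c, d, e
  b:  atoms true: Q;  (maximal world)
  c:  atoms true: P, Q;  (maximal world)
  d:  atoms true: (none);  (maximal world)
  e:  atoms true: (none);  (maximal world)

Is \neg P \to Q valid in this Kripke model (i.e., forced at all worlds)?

Not every world: a \nVdash \neg P \to Q.
a \nVdash \neg P \to Q: at the accessible world d, d \Vdash \neg P but d \nVdash Q.
d lacks atom Q, so d \nVdash Q.

No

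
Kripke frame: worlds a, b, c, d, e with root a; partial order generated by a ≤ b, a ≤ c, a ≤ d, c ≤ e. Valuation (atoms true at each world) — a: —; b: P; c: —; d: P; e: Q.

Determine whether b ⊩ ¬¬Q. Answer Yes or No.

b ⊮ ¬¬Q since b is accessible from b and b ⊩ ¬Q.
b ⊩ ¬Q: no world accessible from b forces Q.

No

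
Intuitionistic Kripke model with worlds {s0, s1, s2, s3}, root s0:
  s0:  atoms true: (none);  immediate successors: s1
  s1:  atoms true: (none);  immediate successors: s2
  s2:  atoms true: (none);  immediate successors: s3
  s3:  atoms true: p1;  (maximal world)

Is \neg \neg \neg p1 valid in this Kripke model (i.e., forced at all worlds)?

Not every world: s0 \nVdash \neg \neg \neg p1.
s0 \nVdash \neg \neg \neg p1 since s0 is accessible from s0 and s0 \Vdash \neg \neg p1.
s0 \Vdash \neg \neg p1: no world accessible from s0 forces \neg p1.

No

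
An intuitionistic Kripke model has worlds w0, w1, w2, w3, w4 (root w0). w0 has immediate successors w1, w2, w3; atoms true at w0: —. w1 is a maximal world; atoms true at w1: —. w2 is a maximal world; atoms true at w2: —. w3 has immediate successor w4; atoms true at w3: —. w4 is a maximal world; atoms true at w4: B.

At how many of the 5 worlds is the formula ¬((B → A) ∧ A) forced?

w0: forces it.
w1: forces it.
w2: forces it.
w3: forces it.
w4: forces it.
Worlds forcing the formula: {w0, w1, w2, w3, w4}.

5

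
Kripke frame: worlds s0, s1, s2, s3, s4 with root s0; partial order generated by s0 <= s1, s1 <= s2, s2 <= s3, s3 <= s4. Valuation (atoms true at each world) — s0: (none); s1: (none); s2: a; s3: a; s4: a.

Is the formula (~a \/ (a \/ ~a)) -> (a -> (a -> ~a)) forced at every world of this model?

No

Not every world: s0 ||-/- (~a \/ (a \/ ~a)) -> (a -> (a -> ~a)).
s0 ||-/- (~a \/ (a \/ ~a)) -> (a -> (a -> ~a)): at the accessible world s2, s2 ||- ~a \/ (a \/ ~a) but s2 ||-/- a -> (a -> ~a).
s2 ||-/- a -> (a -> ~a): already at s2 itself, s2 ||- a but s2 ||-/- a -> ~a.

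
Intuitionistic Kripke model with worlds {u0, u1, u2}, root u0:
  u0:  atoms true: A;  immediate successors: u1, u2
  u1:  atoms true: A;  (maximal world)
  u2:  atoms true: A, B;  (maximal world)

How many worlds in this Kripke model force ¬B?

u0: does not force it — u0 ⊮ ¬B since u2 is accessible from u0 and u2 ⊩ B.
u1: forces it.
u2: does not force it — u2 ⊮ ¬B since u2 is accessible from u2 and u2 ⊩ B.
Worlds forcing the formula: {u1}.

1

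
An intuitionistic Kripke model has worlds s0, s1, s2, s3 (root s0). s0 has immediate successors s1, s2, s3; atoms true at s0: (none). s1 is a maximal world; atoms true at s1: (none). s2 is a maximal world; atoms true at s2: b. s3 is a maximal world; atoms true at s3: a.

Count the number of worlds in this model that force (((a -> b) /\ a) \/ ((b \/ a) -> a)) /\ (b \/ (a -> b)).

s0: does not force it — s0 ||-/- (((a -> b) /\ a) \/ ((b \/ a) -> a)) /\ (b \/ (a -> b)) since s0 fails ((a -> b) /\ a) \/ ((b \/ a) -> a).
s1: forces it.
s2: does not force it — s2 ||-/- (((a -> b) /\ a) \/ ((b \/ a) -> a)) /\ (b \/ (a -> b)) since s2 fails ((a -> b) /\ a) \/ ((b \/ a) -> a).
s3: does not force it.
Worlds forcing the formula: {s1}.

1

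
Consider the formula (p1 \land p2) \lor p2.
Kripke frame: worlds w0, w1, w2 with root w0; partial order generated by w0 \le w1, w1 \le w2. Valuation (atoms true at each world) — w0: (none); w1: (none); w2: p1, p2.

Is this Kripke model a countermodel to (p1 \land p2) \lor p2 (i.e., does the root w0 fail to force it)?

Yes

w0 \nVdash (p1 \land p2) \lor p2: neither disjunct is forced at w0.
w0 \nVdash p1 \land p2 since w0 fails p1.
So the root w0 does not force (p1 \land p2) \lor p2; the model is a countermodel.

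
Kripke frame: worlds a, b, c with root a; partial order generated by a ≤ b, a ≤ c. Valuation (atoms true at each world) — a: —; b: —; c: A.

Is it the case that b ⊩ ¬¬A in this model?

b ⊮ ¬¬A since b is accessible from b and b ⊩ ¬A.
b ⊩ ¬A: no world accessible from b forces A.

No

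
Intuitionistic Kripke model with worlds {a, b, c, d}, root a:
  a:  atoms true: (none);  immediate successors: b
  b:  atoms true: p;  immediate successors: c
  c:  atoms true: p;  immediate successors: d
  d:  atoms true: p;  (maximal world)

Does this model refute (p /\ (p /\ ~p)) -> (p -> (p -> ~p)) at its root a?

a ||- (p /\ (p /\ ~p)) -> (p -> (p -> ~p)) vacuously: no world accessible from a forces the antecedent p /\ (p /\ ~p).
So the root a forces (p /\ (p /\ ~p)) -> (p -> (p -> ~p)); the model is not a countermodel.

No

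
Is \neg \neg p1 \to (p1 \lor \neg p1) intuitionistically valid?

This is a variant of double-negation elimination (deriving excluded middle from double negation), which is not intuitionistically valid.
A Kripke countermodel: worlds u0, u1; order generated by u0 \le u1; atoms true at each world — u0:{}; u1:{p1}.
u0 \nVdash \neg \neg p1 \to (p1 \lor \neg p1): already at u0 itself, u0 \Vdash \neg \neg p1 but u0 \nVdash p1 \lor \neg p1.
u0 \nVdash p1 \lor \neg p1: neither disjunct is forced at u0.
u0 lacks atom p1, so u0 \nVdash p1.
So the root u0 does not force the formula.

No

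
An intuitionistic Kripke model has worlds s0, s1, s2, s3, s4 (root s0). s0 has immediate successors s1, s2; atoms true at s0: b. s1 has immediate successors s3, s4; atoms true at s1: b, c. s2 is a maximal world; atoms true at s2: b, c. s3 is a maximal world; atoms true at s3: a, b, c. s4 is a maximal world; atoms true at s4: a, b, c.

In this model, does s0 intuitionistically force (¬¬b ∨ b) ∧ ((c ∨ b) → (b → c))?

s0 ⊮ (¬¬b ∨ b) ∧ ((c ∨ b) → (b → c)) since s0 fails (c ∨ b) → (b → c).

No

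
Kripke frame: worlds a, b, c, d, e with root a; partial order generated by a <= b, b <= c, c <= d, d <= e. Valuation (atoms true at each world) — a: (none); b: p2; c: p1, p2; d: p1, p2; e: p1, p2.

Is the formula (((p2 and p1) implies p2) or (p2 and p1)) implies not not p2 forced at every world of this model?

a forces (((p2 and p1) implies p2) or (p2 and p1)) implies not not p2: every world accessible from a that forces ((p2 and p1) implies p2) or (p2 and p1) (namely a, b, c, d, e) also forces not not p2.
Since the root a forces (((p2 and p1) implies p2) or (p2 and p1)) implies not not p2 and forcing is persistent (monotone upward), every world forces it.

Yes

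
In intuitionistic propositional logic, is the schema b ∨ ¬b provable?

No

This is the law of excluded middle, which is not intuitionistically valid.
A Kripke countermodel: worlds w0, w1; order generated by w0 ≤ w1; atoms true at each world — w0:{}; w1:{b}.
w0 ⊮ b ∨ ¬b: neither disjunct is forced at w0.
w0 lacks atom b, so w0 ⊮ b.
So the root w0 does not force the formula.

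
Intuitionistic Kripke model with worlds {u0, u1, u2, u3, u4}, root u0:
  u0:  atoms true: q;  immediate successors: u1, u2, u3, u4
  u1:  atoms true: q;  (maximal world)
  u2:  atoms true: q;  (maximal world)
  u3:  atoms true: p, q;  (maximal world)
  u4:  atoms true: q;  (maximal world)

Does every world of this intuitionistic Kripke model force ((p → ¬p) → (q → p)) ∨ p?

No

Not every world: u0 ⊮ ((p → ¬p) → (q → p)) ∨ p.
u0 ⊮ ((p → ¬p) → (q → p)) ∨ p: neither disjunct is forced at u0.
u0 ⊮ (p → ¬p) → (q → p): at the accessible world u1, u1 ⊩ p → ¬p but u1 ⊮ q → p.
u1 ⊮ q → p: already at u1 itself, u1 ⊩ q but u1 ⊮ p.
u1 lacks atom p, so u1 ⊮ p.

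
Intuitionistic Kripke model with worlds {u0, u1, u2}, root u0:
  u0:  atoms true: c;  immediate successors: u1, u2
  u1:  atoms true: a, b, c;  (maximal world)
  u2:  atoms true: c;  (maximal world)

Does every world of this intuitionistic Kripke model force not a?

Not every world: u0 does not force not a.
u0 does not force not a since u1 is accessible from u0 and u1 forces a.

No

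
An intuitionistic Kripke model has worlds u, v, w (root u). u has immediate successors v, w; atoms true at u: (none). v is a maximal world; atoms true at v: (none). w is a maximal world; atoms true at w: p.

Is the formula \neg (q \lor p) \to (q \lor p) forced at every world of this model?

No

Not every world: u \nVdash \neg (q \lor p) \to (q \lor p).
u \nVdash \neg (q \lor p) \to (q \lor p): at the accessible world v, v \Vdash \neg (q \lor p) but v \nVdash q \lor p.
v \nVdash q \lor p: neither disjunct is forced at v.
v lacks atom q, so v \nVdash q.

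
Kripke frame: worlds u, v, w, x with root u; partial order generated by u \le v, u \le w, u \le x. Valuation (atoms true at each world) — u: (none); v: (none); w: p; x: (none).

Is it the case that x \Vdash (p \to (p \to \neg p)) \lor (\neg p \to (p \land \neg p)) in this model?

x \Vdash (p \to (p \to \neg p)) \lor (\neg p \to (p \land \neg p)) via the disjunct p \to (p \to \neg p).

Yes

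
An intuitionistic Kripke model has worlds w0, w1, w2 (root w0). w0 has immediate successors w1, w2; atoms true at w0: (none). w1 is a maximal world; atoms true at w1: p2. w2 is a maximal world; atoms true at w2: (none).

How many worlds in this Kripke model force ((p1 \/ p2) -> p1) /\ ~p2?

1

w0: does not force it — w0 ||-/- ((p1 \/ p2) -> p1) /\ ~p2 since w0 fails (p1 \/ p2) -> p1.
w1: does not force it — w1 ||-/- ((p1 \/ p2) -> p1) /\ ~p2 since w1 fails (p1 \/ p2) -> p1.
w2: forces it.
Worlds forcing the formula: {w2}.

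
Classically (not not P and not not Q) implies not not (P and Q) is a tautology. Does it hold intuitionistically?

This is the distribution of double negation over conjunction, which is intuitionistically derivable.
Assume not not P, not not Q, and not (P and Q). From P we'd get not Q (since P and Q is refuted), contradicting not not Q; so not P, contradicting not not P.

Yes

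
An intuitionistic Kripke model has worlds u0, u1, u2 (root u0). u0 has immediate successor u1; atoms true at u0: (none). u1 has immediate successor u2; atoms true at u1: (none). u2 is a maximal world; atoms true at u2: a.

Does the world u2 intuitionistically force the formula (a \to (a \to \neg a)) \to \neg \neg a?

u2 \Vdash (a \to (a \to \neg a)) \to \neg \neg a vacuously: no world accessible from u2 forces the antecedent a \to (a \to \neg a).

Yes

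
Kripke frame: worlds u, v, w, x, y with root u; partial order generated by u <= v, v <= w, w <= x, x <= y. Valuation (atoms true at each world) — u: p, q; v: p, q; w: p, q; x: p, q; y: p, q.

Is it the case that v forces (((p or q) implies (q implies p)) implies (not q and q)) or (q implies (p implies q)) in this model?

v forces (((p or q) implies (q implies p)) implies (not q and q)) or (q implies (p implies q)) via the disjunct q implies (p implies q).

Yes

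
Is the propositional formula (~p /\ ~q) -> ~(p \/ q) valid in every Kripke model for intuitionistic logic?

Yes

This is a constructively valid De Morgan direction (conjunction of negations to negated disjunction), which is intuitionistically derivable.
If both ~p and ~q hold at a world, no accessible world forces p or forces q, so none forces p \/ q.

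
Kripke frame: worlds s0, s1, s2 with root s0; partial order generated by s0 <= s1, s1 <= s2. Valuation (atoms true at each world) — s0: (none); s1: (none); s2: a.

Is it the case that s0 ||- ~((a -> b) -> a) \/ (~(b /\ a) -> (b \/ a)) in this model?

s0 ||-/- ~((a -> b) -> a) \/ (~(b /\ a) -> (b \/ a)): neither disjunct is forced at s0.
s0 ||-/- ~((a -> b) -> a) since s0 is accessible from s0 and s0 ||- (a -> b) -> a.
s0 ||- (a -> b) -> a vacuously: no world accessible from s0 forces the antecedent a -> b.

No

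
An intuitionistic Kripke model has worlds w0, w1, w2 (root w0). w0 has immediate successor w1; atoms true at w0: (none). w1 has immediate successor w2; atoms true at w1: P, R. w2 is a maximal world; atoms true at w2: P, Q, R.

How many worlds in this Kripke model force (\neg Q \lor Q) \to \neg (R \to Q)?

w0: does not force it — w0 \nVdash (\neg Q \lor Q) \to \neg (R \to Q): at the accessible world w2, w2 \Vdash \neg Q \lor Q but w2 \nVdash \neg (R \to Q).
w1: does not force it — w1 \nVdash (\neg Q \lor Q) \to \neg (R \to Q): at the accessible world w2, w2 \Vdash \neg Q \lor Q but w2 \nVdash \neg (R \to Q).
w2: does not force it.
Worlds forcing the formula: { }.

0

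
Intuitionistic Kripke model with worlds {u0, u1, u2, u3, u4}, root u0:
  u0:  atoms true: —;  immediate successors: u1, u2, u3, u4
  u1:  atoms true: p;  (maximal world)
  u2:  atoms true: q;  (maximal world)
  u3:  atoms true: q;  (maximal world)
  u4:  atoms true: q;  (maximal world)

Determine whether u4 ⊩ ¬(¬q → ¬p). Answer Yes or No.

No

u4 ⊮ ¬(¬q → ¬p) since u4 is accessible from u4 and u4 ⊩ ¬q → ¬p.
u4 ⊩ ¬q → ¬p vacuously: no world accessible from u4 forces the antecedent ¬q.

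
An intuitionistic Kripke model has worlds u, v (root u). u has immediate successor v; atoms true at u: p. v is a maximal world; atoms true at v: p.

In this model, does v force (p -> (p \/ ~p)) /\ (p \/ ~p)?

v ||- (p -> (p \/ ~p)) /\ (p \/ ~p) since v forces both conjuncts.

Yes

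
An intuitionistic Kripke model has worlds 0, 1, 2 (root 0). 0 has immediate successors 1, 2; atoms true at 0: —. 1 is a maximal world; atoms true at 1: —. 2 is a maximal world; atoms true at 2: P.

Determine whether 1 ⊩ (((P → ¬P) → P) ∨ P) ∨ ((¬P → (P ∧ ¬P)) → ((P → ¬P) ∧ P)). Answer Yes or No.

1 ⊩ (((P → ¬P) → P) ∨ P) ∨ ((¬P → (P ∧ ¬P)) → ((P → ¬P) ∧ P)) via the disjunct (¬P → (P ∧ ¬P)) → ((P → ¬P) ∧ P).

Yes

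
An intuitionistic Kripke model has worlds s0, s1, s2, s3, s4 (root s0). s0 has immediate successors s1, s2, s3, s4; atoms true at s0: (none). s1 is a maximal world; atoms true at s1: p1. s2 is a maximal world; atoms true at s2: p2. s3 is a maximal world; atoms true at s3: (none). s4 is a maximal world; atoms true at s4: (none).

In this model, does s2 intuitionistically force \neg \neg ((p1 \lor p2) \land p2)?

Yes

s2 \Vdash \neg \neg ((p1 \lor p2) \land p2): no world accessible from s2 forces \neg ((p1 \lor p2) \land p2).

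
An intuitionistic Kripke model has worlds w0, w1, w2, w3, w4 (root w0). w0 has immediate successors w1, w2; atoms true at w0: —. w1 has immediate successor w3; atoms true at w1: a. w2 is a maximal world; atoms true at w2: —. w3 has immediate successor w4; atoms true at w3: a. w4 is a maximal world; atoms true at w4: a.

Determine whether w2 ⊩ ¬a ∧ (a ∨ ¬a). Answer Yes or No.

w2 ⊩ ¬a ∧ (a ∨ ¬a) since w2 forces both conjuncts.

Yes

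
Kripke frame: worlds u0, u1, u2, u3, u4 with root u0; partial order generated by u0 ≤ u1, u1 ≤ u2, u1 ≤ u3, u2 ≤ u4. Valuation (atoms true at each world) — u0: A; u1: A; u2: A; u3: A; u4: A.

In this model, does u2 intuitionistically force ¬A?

u2 ⊮ ¬A since u2 is accessible from u2 and u2 ⊩ A.

No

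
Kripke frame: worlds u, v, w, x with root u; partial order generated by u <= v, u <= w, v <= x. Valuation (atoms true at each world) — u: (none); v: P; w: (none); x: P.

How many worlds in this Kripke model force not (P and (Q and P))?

4

u: forces it.
v: forces it.
w: forces it.
x: forces it.
Worlds forcing the formula: {u, v, w, x}.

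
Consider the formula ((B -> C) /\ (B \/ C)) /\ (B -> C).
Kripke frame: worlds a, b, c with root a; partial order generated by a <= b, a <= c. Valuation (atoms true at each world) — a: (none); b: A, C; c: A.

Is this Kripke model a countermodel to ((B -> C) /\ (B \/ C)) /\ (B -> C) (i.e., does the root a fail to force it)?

Yes

a ||-/- ((B -> C) /\ (B \/ C)) /\ (B -> C) since a fails (B -> C) /\ (B \/ C).
So the root a does not force ((B -> C) /\ (B \/ C)) /\ (B -> C); the model is a countermodel.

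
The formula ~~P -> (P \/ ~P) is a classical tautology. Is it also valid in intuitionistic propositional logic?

This is a variant of double-negation elimination (deriving excluded middle from double negation), which is not intuitionistically valid.
A Kripke countermodel: worlds u, v; order generated by u <= v; atoms true at each world — u:{}; v:{P}.
u ||-/- ~~P -> (P \/ ~P): already at u itself, u ||- ~~P but u ||-/- P \/ ~P.
u ||-/- P \/ ~P: neither disjunct is forced at u.
u lacks atom P, so u ||-/- P.
So the root u does not force the formula.

No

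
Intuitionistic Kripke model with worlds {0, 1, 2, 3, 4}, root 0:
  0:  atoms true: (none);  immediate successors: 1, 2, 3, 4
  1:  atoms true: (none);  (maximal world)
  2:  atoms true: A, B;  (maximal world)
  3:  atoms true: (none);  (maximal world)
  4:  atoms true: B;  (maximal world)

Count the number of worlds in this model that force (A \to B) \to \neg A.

3

0: does not force it — 0 \nVdash (A \to B) \to \neg A: already at 0 itself, 0 \Vdash A \to B but 0 \nVdash \neg A.
1: forces it.
2: does not force it.
3: forces it.
4: forces it.
Worlds forcing the formula: {1, 3, 4}.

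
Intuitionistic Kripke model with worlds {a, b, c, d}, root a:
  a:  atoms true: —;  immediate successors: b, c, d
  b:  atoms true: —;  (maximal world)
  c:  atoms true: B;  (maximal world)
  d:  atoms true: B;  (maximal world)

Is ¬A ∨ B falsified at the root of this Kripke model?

No

a ⊩ ¬A ∨ B via the disjunct ¬A.
So the root a forces ¬A ∨ B; the model is not a countermodel.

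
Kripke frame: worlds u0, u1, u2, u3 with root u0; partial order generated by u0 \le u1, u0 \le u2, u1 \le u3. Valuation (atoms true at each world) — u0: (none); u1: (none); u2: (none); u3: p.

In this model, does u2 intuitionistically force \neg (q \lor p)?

u2 \Vdash \neg (q \lor p): no world accessible from u2 forces q \lor p.

Yes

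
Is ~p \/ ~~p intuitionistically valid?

No

This is the weak law of excluded middle, which is not intuitionistically valid.
A Kripke countermodel: worlds u, v, w; order generated by u <= v, u <= w; atoms true at each world — u:{}; v:{p}; w:{}.
u ||-/- ~p \/ ~~p: neither disjunct is forced at u.
u ||-/- ~p since v is accessible from u and v ||- p.
So the root u does not force the formula.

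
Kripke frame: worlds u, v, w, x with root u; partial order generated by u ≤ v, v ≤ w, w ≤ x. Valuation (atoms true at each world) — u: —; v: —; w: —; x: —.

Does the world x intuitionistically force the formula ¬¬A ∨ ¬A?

Yes

x ⊩ ¬¬A ∨ ¬A via the disjunct ¬A.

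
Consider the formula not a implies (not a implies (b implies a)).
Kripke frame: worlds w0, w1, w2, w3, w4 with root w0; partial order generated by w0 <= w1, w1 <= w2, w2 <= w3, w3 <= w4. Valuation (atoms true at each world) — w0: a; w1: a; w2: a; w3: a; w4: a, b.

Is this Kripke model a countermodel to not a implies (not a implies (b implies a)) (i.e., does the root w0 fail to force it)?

No

w0 forces not a implies (not a implies (b implies a)) vacuously: no world accessible from w0 forces the antecedent not a.
So the root w0 forces not a implies (not a implies (b implies a)); the model is not a countermodel.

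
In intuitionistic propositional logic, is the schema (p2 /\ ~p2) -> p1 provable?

This is an instance of ex falso quodlibet, which is intuitionistically derivable.
No world can force both p2 and ~p2, so the antecedent p2 /\ ~p2 is never forced and the implication holds vacuously at every world.

Yes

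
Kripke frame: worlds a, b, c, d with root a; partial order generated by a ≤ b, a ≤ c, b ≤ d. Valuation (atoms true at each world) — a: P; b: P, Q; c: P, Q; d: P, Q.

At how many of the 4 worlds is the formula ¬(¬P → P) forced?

0

a: does not force it — a ⊮ ¬(¬P → P) since a is accessible from a and a ⊩ ¬P → P.
b: does not force it — b ⊮ ¬(¬P → P) since b is accessible from b and b ⊩ ¬P → P.
c: does not force it — c ⊮ ¬(¬P → P) since c is accessible from c and c ⊩ ¬P → P.
d: does not force it.
Worlds forcing the formula: { }.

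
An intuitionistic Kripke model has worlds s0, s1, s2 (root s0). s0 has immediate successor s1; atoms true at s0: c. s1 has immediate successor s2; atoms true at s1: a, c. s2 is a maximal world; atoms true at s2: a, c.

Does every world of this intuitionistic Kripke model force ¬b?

s0 ⊩ ¬b: no world accessible from s0 forces b.
Since the root s0 forces ¬b and forcing is persistent (monotone upward), every world forces it.

Yes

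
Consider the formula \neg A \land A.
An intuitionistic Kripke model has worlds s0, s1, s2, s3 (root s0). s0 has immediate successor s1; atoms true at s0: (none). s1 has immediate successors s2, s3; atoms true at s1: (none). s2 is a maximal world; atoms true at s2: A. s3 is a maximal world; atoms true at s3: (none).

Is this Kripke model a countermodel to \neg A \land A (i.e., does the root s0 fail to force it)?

Yes

s0 \nVdash \neg A \land A since s0 fails \neg A.
So the root s0 does not force \neg A \land A; the model is a countermodel.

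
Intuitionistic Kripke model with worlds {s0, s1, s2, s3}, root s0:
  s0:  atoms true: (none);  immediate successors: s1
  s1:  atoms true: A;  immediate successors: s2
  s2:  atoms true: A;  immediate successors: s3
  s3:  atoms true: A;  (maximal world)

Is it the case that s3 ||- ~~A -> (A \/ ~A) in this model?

s3 ||- ~~A -> (A \/ ~A): every world accessible from s3 that forces ~~A (namely s3) also forces A \/ ~A.

Yes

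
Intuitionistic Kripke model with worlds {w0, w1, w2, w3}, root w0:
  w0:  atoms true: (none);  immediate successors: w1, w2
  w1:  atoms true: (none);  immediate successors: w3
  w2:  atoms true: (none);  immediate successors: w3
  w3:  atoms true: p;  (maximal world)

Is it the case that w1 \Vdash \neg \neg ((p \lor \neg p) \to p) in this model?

w1 \Vdash \neg \neg ((p \lor \neg p) \to p): no world accessible from w1 forces \neg ((p \lor \neg p) \to p).

Yes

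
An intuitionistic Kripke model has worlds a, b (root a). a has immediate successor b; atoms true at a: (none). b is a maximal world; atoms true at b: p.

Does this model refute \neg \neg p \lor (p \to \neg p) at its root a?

a \Vdash \neg \neg p \lor (p \to \neg p) via the disjunct \neg \neg p.
So the root a forces \neg \neg p \lor (p \to \neg p); the model is not a countermodel.

No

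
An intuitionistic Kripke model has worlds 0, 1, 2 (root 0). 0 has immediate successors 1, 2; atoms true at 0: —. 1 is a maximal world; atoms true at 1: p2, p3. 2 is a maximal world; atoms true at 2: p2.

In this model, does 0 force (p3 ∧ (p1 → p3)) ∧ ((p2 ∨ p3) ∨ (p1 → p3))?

0 ⊮ (p3 ∧ (p1 → p3)) ∧ ((p2 ∨ p3) ∨ (p1 → p3)) since 0 fails p3 ∧ (p1 → p3).

No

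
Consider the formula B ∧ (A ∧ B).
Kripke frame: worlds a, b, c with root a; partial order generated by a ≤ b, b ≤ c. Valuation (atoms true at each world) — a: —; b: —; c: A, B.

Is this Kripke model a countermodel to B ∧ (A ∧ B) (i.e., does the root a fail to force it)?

Yes

a ⊮ B ∧ (A ∧ B) since a fails B.
So the root a does not force B ∧ (A ∧ B); the model is a countermodel.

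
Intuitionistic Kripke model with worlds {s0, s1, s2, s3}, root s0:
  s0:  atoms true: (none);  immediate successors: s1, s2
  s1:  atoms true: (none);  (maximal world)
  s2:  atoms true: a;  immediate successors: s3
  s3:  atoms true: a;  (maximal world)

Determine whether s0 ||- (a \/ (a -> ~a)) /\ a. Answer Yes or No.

No

s0 ||-/- (a \/ (a -> ~a)) /\ a since s0 fails a \/ (a -> ~a).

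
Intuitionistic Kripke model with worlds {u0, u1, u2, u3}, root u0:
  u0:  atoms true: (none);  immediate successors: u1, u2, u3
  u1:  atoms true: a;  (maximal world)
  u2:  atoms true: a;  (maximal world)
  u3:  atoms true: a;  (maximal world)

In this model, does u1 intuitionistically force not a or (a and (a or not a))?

Yes

u1 forces not a or (a and (a or not a)) via the disjunct a and (a or not a).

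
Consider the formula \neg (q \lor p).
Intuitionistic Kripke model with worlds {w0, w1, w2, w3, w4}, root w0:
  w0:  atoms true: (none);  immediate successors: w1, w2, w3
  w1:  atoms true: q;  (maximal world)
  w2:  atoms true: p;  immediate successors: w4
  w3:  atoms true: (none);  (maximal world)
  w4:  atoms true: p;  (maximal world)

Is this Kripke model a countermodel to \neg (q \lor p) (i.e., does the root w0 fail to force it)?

w0 \nVdash \neg (q \lor p) since w1 is accessible from w0 and w1 \Vdash q \lor p.
w1 \Vdash q \lor p via the disjunct q.
So the root w0 does not force \neg (q \lor p); the model is a countermodel.

Yes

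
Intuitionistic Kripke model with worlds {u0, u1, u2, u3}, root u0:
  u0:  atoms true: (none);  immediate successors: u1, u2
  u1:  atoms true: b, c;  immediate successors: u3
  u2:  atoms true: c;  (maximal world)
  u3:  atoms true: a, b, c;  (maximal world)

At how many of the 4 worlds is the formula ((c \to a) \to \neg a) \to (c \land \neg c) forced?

u0: does not force it — u0 \nVdash ((c \to a) \to \neg a) \to (c \land \neg c): at the accessible world u2, u2 \Vdash (c \to a) \to \neg a but u2 \nVdash c \land \neg c.
u1: forces it.
u2: does not force it.
u3: forces it.
Worlds forcing the formula: {u1, u3}.

2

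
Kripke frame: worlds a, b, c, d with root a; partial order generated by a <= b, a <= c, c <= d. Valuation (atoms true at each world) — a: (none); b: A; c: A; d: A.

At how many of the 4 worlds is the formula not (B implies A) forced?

0

a: does not force it — a does not force not (B implies A) since a is accessible from a and a forces B implies A.
b: does not force it — b does not force not (B implies A) since b is accessible from b and b forces B implies A.
c: does not force it — c does not force not (B implies A) since c is accessible from c and c forces B implies A.
d: does not force it.
Worlds forcing the formula: { }.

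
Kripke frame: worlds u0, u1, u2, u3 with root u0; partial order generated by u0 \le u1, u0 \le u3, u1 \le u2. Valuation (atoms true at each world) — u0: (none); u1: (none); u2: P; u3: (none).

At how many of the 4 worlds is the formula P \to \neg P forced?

1

u0: does not force it — u0 \nVdash P \to \neg P: at the accessible world u2, u2 \Vdash P but u2 \nVdash \neg P.
u1: does not force it — u1 \nVdash P \to \neg P: at the accessible world u2, u2 \Vdash P but u2 \nVdash \neg P.
u2: does not force it — u2 \nVdash P \to \neg P: already at u2 itself, u2 \Vdash P but u2 \nVdash \neg P.
u3: forces it.
Worlds forcing the formula: {u3}.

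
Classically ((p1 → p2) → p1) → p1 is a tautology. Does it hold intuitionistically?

No

This is Peirce's law, which is not intuitionistically valid.
A Kripke countermodel: worlds w0, w1; order generated by w0 ≤ w1; atoms true at each world — w0:{}; w1:{p1}.
w0 ⊮ ((p1 → p2) → p1) → p1: already at w0 itself, w0 ⊩ (p1 → p2) → p1 but w0 ⊮ p1.
w0 lacks atom p1, so w0 ⊮ p1.
So the root w0 does not force the formula.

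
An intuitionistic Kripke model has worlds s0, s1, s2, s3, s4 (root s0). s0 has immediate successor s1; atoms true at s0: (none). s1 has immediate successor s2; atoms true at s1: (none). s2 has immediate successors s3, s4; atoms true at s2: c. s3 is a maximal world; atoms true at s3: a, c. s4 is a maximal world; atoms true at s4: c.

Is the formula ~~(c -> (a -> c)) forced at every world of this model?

Yes

s0 ||- ~~(c -> (a -> c)): no world accessible from s0 forces ~(c -> (a -> c)).
Since the root s0 forces ~~(c -> (a -> c)) and forcing is persistent (monotone upward), every world forces it.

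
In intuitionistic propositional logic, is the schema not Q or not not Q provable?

This is the weak law of excluded middle, which is not intuitionistically valid.
A Kripke countermodel: worlds u, v, w; order generated by u <= v, u <= w; atoms true at each world — u:{}; v:{Q}; w:{}.
u does not force not Q or not not Q: neither disjunct is forced at u.
u does not force not Q since v is accessible from u and v forces Q.
So the root u does not force the formula.

No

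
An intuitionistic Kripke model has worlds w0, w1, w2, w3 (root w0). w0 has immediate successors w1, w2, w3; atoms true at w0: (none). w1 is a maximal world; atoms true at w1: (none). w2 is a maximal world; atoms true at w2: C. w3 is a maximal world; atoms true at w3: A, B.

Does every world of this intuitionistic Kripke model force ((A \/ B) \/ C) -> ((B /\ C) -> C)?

w0 ||- ((A \/ B) \/ C) -> ((B /\ C) -> C): every world accessible from w0 that forces (A \/ B) \/ C (namely w2, w3) also forces (B /\ C) -> C.
Since the root w0 forces ((A \/ B) \/ C) -> ((B /\ C) -> C) and forcing is persistent (monotone upward), every world forces it.

Yes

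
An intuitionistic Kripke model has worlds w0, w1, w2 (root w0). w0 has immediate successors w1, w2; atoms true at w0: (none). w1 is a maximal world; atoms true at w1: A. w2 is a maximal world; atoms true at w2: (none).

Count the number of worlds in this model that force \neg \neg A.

1

w0: does not force it — w0 \nVdash \neg \neg A since w2 is accessible from w0 and w2 \Vdash \neg A.
w1: forces it.
w2: does not force it — w2 \nVdash \neg \neg A since w2 is accessible from w2 and w2 \Vdash \neg A.
Worlds forcing the formula: {w1}.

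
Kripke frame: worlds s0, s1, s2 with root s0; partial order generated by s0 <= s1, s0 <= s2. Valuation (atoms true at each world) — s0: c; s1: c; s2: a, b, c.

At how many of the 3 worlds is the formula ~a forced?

s0: does not force it — s0 ||-/- ~a since s2 is accessible from s0 and s2 ||- a.
s1: forces it.
s2: does not force it — s2 ||-/- ~a since s2 is accessible from s2 and s2 ||- a.
Worlds forcing the formula: {s1}.

1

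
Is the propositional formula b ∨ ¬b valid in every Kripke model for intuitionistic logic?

No

This is the law of excluded middle, which is not intuitionistically valid.
A Kripke countermodel: worlds 0, 1; order generated by 0 ≤ 1; atoms true at each world — 0:{}; 1:{b}.
0 ⊮ b ∨ ¬b: neither disjunct is forced at 0.
0 lacks atom b, so 0 ⊮ b.
So the root 0 does not force the formula.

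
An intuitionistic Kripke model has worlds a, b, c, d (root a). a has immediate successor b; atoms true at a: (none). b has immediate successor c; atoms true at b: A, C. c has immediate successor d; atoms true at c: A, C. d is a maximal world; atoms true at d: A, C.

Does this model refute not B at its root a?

No

a forces not B: no world accessible from a forces B.
So the root a forces not B; the model is not a countermodel.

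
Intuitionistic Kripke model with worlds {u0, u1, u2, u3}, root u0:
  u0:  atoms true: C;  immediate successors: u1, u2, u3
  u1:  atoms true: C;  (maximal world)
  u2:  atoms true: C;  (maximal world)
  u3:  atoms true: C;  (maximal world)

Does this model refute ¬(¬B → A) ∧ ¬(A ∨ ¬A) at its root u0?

Yes

u0 ⊮ ¬(¬B → A) ∧ ¬(A ∨ ¬A) since u0 fails ¬(A ∨ ¬A).
So the root u0 does not force ¬(¬B → A) ∧ ¬(A ∨ ¬A); the model is a countermodel.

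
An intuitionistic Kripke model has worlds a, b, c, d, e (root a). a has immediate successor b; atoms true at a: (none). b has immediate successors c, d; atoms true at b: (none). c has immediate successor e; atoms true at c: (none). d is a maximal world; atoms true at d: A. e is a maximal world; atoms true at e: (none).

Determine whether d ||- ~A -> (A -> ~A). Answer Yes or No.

Yes

d ||- ~A -> (A -> ~A) vacuously: no world accessible from d forces the antecedent ~A.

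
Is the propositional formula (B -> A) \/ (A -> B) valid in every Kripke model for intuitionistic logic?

No

This is the Gödel–Dummett linearity axiom, which is not intuitionistically valid.
A Kripke countermodel: worlds s0, s1, s2; order generated by s0 <= s1, s0 <= s2; atoms true at each world — s0:{}; s1:{B}; s2:{A}.
s0 ||-/- (B -> A) \/ (A -> B): neither disjunct is forced at s0.
s0 ||-/- B -> A: at the accessible world s1, s1 ||- B but s1 ||-/- A.
s1 lacks atom A, so s1 ||-/- A.
So the root s0 does not force the formula.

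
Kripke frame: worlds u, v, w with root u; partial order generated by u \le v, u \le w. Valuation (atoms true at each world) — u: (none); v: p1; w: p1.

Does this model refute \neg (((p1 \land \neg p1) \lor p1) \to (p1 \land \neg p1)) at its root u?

No

u \Vdash \neg (((p1 \land \neg p1) \lor p1) \to (p1 \land \neg p1)): no world accessible from u forces ((p1 \land \neg p1) \lor p1) \to (p1 \land \neg p1).
So the root u forces \neg (((p1 \land \neg p1) \lor p1) \to (p1 \land \neg p1)); the model is not a countermodel.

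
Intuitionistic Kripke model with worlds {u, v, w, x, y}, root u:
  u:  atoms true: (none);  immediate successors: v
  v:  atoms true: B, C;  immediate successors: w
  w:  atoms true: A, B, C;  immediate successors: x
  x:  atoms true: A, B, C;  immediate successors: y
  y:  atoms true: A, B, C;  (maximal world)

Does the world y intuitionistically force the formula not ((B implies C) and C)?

y does not force not ((B implies C) and C) since y is accessible from y and y forces (B implies C) and C.
y forces (B implies C) and C since y forces both conjuncts.

No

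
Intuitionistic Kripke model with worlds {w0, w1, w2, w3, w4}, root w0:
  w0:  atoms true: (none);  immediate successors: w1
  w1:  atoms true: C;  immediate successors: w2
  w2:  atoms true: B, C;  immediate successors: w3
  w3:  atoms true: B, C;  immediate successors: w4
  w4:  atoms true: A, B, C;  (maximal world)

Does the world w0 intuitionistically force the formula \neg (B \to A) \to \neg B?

Yes

w0 \Vdash \neg (B \to A) \to \neg B vacuously: no world accessible from w0 forces the antecedent \neg (B \to A).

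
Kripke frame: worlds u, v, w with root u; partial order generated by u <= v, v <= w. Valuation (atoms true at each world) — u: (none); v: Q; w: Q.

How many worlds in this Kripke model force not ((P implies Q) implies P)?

u: forces it.
v: forces it.
w: forces it.
Worlds forcing the formula: {u, v, w}.

3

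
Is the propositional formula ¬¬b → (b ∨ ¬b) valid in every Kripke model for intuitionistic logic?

No

This is a variant of double-negation elimination (deriving excluded middle from double negation), which is not intuitionistically valid.
A Kripke countermodel: worlds s0, s1; order generated by s0 ≤ s1; atoms true at each world — s0:{}; s1:{b}.
s0 ⊮ ¬¬b → (b ∨ ¬b): already at s0 itself, s0 ⊩ ¬¬b but s0 ⊮ b ∨ ¬b.
s0 ⊮ b ∨ ¬b: neither disjunct is forced at s0.
s0 lacks atom b, so s0 ⊮ b.
So the root s0 does not force the formula.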